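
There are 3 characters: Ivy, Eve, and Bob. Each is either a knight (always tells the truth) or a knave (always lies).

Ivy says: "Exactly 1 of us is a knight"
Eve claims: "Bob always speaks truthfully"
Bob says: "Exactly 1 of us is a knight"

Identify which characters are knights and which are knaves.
Ivy is a knave.
Eve is a knave.
Bob is a knave.

Verification:
- Ivy (knave) says "Exactly 1 of us is a knight" - this is FALSE (a lie) because there are 0 knights.
- Eve (knave) says "Bob always speaks truthfully" - this is FALSE (a lie) because Bob is a knave.
- Bob (knave) says "Exactly 1 of us is a knight" - this is FALSE (a lie) because there are 0 knights.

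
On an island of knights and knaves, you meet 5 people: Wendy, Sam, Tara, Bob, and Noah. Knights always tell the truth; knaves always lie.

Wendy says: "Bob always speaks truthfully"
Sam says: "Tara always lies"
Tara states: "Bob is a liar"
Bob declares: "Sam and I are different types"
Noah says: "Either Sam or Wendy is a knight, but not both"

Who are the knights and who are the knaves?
Wendy is a knave.
Sam is a knave.
Tara is a knight.
Bob is a knave.
Noah is a knave.

Verification:
- Wendy (knave) says "Bob always speaks truthfully" - this is FALSE (a lie) because Bob is a knave.
- Sam (knave) says "Tara always lies" - this is FALSE (a lie) because Tara is a knight.
- Tara (knight) says "Bob is a liar" - this is TRUE because Bob is a knave.
- Bob (knave) says "Sam and I are different types" - this is FALSE (a lie) because Bob is a knave and Sam is a knave.
- Noah (knave) says "Either Sam or Wendy is a knight, but not both" - this is FALSE (a lie) because Sam is a knave and Wendy is a knave.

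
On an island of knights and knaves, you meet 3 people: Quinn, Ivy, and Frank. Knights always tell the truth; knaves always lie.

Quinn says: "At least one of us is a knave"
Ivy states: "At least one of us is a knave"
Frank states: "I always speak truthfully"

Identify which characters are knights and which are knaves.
Quinn is a knight.
Ivy is a knight.
Frank is a knave.

Verification:
- Quinn (knight) says "At least one of us is a knave" - this is TRUE because Frank is a knave.
- Ivy (knight) says "At least one of us is a knave" - this is TRUE because Frank is a knave.
- Frank (knave) says "I always speak truthfully" - this is FALSE (a lie) because Frank is a knave.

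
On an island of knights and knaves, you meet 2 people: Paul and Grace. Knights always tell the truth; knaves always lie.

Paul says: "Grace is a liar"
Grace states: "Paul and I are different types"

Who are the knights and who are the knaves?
Paul is a knave.
Grace is a knight.

Verification:
- Paul (knave) says "Grace is a liar" - this is FALSE (a lie) because Grace is a knight.
- Grace (knight) says "Paul and I are different types" - this is TRUE because Grace is a knight and Paul is a knave.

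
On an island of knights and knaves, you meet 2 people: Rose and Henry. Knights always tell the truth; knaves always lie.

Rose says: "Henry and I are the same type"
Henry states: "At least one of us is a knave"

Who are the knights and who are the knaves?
Rose is a knave.
Henry is a knight.

Verification:
- Rose (knave) says "Henry and I are the same type" - this is FALSE (a lie) because Rose is a knave and Henry is a knight.
- Henry (knight) says "At least one of us is a knave" - this is TRUE because Rose is a knave.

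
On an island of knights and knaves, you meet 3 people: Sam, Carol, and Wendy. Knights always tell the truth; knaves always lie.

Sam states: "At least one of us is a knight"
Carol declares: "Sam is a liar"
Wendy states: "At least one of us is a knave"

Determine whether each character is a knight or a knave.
Sam is a knight.
Carol is a knave.
Wendy is a knight.

Verification:
- Sam (knight) says "At least one of us is a knight" - this is TRUE because Sam and Wendy are knights.
- Carol (knave) says "Sam is a liar" - this is FALSE (a lie) because Sam is a knight.
- Wendy (knight) says "At least one of us is a knave" - this is TRUE because Carol is a knave.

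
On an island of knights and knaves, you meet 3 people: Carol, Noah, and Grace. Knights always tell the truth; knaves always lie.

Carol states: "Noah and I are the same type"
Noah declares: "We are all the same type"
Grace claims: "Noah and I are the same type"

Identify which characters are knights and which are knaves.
Carol is a knight.
Noah is a knight.
Grace is a knight.

Verification:
- Carol (knight) says "Noah and I are the same type" - this is TRUE because Carol is a knight and Noah is a knight.
- Noah (knight) says "We are all the same type" - this is TRUE because Carol, Noah, and Grace are knights.
- Grace (knight) says "Noah and I are the same type" - this is TRUE because Grace is a knight and Noah is a knight.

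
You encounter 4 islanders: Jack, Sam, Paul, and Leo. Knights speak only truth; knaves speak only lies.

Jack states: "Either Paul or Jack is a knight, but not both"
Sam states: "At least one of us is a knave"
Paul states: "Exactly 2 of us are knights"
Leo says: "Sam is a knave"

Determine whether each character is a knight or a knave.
Jack is a knave.
Sam is a knight.
Paul is a knave.
Leo is a knave.

Verification:
- Jack (knave) says "Either Paul or Jack is a knight, but not both" - this is FALSE (a lie) because Paul is a knave and Jack is a knave.
- Sam (knight) says "At least one of us is a knave" - this is TRUE because Jack, Paul, and Leo are knaves.
- Paul (knave) says "Exactly 2 of us are knights" - this is FALSE (a lie) because there are 1 knights.
- Leo (knave) says "Sam is a knave" - this is FALSE (a lie) because Sam is a knight.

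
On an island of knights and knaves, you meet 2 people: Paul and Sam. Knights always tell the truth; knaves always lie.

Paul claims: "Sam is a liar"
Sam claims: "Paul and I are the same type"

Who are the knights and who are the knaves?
Paul is a knight.
Sam is a knave.

Verification:
- Paul (knight) says "Sam is a liar" - this is TRUE because Sam is a knave.
- Sam (knave) says "Paul and I are the same type" - this is FALSE (a lie) because Sam is a knave and Paul is a knight.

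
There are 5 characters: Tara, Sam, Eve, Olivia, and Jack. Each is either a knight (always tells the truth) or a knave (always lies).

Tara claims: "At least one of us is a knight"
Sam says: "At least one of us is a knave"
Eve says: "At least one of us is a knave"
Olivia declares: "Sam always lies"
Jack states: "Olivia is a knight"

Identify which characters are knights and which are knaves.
Tara is a knight.
Sam is a knight.
Eve is a knight.
Olivia is a knave.
Jack is a knave.

Verification:
- Tara (knight) says "At least one of us is a knight" - this is TRUE because Tara, Sam, and Eve are knights.
- Sam (knight) says "At least one of us is a knave" - this is TRUE because Olivia and Jack are knaves.
- Eve (knight) says "At least one of us is a knave" - this is TRUE because Olivia and Jack are knaves.
- Olivia (knave) says "Sam always lies" - this is FALSE (a lie) because Sam is a knight.
- Jack (knave) says "Olivia is a knight" - this is FALSE (a lie) because Olivia is a knave.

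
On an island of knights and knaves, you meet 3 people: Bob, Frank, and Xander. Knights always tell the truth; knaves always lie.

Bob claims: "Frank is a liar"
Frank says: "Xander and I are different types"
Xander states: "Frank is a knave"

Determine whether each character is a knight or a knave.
Bob is a knave.
Frank is a knight.
Xander is a knave.

Verification:
- Bob (knave) says "Frank is a liar" - this is FALSE (a lie) because Frank is a knight.
- Frank (knight) says "Xander and I are different types" - this is TRUE because Frank is a knight and Xander is a knave.
- Xander (knave) says "Frank is a knave" - this is FALSE (a lie) because Frank is a knight.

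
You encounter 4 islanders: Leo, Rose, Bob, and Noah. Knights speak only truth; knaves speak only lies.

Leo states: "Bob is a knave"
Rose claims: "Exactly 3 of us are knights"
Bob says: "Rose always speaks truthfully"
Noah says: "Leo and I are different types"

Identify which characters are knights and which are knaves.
Leo is a knave.
Rose is a knight.
Bob is a knight.
Noah is a knight.

Verification:
- Leo (knave) says "Bob is a knave" - this is FALSE (a lie) because Bob is a knight.
- Rose (knight) says "Exactly 3 of us are knights" - this is TRUE because there are 3 knights.
- Bob (knight) says "Rose always speaks truthfully" - this is TRUE because Rose is a knight.
- Noah (knight) says "Leo and I are different types" - this is TRUE because Noah is a knight and Leo is a knave.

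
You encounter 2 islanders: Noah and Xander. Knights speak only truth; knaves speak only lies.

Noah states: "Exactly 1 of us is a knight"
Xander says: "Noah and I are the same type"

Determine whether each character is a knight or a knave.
Noah is a knight.
Xander is a knave.

Verification:
- Noah (knight) says "Exactly 1 of us is a knight" - this is TRUE because there are 1 knights.
- Xander (knave) says "Noah and I are the same type" - this is FALSE (a lie) because Xander is a knave and Noah is a knight.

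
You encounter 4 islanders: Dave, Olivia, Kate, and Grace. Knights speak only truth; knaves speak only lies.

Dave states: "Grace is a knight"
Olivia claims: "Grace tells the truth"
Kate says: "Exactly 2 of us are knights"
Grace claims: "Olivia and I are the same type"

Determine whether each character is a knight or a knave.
Dave is a knight.
Olivia is a knight.
Kate is a knave.
Grace is a knight.

Verification:
- Dave (knight) says "Grace is a knight" - this is TRUE because Grace is a knight.
- Olivia (knight) says "Grace tells the truth" - this is TRUE because Grace is a knight.
- Kate (knave) says "Exactly 2 of us are knights" - this is FALSE (a lie) because there are 3 knights.
- Grace (knight) says "Olivia and I are the same type" - this is TRUE because Grace is a knight and Olivia is a knight.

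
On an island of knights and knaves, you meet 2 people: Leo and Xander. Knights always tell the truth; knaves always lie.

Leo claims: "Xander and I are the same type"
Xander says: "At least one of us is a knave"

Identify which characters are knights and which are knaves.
Leo is a knave.
Xander is a knight.

Verification:
- Leo (knave) says "Xander and I are the same type" - this is FALSE (a lie) because Leo is a knave and Xander is a knight.
- Xander (knight) says "At least one of us is a knave" - this is TRUE because Leo is a knave.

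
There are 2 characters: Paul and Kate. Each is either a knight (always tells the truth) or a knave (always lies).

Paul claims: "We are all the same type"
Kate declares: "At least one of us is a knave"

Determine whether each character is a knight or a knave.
Paul is a knave.
Kate is a knight.

Verification:
- Paul (knave) says "We are all the same type" - this is FALSE (a lie) because Kate is a knight and Paul is a knave.
- Kate (knight) says "At least one of us is a knave" - this is TRUE because Paul is a knave.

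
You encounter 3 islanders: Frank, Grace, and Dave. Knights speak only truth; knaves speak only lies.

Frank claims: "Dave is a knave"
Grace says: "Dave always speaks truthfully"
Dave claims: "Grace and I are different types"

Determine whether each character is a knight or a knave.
Frank is a knight.
Grace is a knave.
Dave is a knave.

Verification:
- Frank (knight) says "Dave is a knave" - this is TRUE because Dave is a knave.
- Grace (knave) says "Dave always speaks truthfully" - this is FALSE (a lie) because Dave is a knave.
- Dave (knave) says "Grace and I are different types" - this is FALSE (a lie) because Dave is a knave and Grace is a knave.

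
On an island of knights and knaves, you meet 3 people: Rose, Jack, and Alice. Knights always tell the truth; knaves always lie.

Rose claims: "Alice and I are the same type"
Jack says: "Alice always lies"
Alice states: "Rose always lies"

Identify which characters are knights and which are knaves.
Rose is a knave.
Jack is a knave.
Alice is a knight.

Verification:
- Rose (knave) says "Alice and I are the same type" - this is FALSE (a lie) because Rose is a knave and Alice is a knight.
- Jack (knave) says "Alice always lies" - this is FALSE (a lie) because Alice is a knight.
- Alice (knight) says "Rose always lies" - this is TRUE because Rose is a knave.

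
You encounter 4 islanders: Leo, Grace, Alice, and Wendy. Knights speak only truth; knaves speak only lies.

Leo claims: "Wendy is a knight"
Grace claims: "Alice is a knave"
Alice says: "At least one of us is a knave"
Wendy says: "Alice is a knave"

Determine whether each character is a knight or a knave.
Leo is a knave.
Grace is a knave.
Alice is a knight.
Wendy is a knave.

Verification:
- Leo (knave) says "Wendy is a knight" - this is FALSE (a lie) because Wendy is a knave.
- Grace (knave) says "Alice is a knave" - this is FALSE (a lie) because Alice is a knight.
- Alice (knight) says "At least one of us is a knave" - this is TRUE because Leo, Grace, and Wendy are knaves.
- Wendy (knave) says "Alice is a knave" - this is FALSE (a lie) because Alice is a knight.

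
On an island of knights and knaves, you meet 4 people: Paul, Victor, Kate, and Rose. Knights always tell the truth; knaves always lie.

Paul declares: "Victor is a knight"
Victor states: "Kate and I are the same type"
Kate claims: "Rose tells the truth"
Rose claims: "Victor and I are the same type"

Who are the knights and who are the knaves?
Paul is a knight.
Victor is a knight.
Kate is a knight.
Rose is a knight.

Verification:
- Paul (knight) says "Victor is a knight" - this is TRUE because Victor is a knight.
- Victor (knight) says "Kate and I are the same type" - this is TRUE because Victor is a knight and Kate is a knight.
- Kate (knight) says "Rose tells the truth" - this is TRUE because Rose is a knight.
- Rose (knight) says "Victor and I are the same type" - this is TRUE because Rose is a knight and Victor is a knight.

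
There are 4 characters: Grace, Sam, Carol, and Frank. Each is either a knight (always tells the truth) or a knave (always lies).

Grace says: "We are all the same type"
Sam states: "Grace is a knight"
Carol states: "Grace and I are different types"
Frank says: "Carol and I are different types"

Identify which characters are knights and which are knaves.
Grace is a knave.
Sam is a knave.
Carol is a knave.
Frank is a knight.

Verification:
- Grace (knave) says "We are all the same type" - this is FALSE (a lie) because Frank is a knight and Grace, Sam, and Carol are knaves.
- Sam (knave) says "Grace is a knight" - this is FALSE (a lie) because Grace is a knave.
- Carol (knave) says "Grace and I are different types" - this is FALSE (a lie) because Carol is a knave and Grace is a knave.
- Frank (knight) says "Carol and I are different types" - this is TRUE because Frank is a knight and Carol is a knave.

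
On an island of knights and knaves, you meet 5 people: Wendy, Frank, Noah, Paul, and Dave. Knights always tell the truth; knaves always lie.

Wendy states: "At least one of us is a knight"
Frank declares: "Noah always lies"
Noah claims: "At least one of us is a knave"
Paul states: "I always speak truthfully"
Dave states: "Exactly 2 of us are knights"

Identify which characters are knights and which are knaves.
Wendy is a knight.
Frank is a knave.
Noah is a knight.
Paul is a knight.
Dave is a knave.

Verification:
- Wendy (knight) says "At least one of us is a knight" - this is TRUE because Wendy, Noah, and Paul are knights.
- Frank (knave) says "Noah always lies" - this is FALSE (a lie) because Noah is a knight.
- Noah (knight) says "At least one of us is a knave" - this is TRUE because Frank and Dave are knaves.
- Paul (knight) says "I always speak truthfully" - this is TRUE because Paul is a knight.
- Dave (knave) says "Exactly 2 of us are knights" - this is FALSE (a lie) because there are 3 knights.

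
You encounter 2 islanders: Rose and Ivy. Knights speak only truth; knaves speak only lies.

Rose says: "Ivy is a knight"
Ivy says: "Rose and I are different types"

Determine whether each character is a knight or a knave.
Rose is a knave.
Ivy is a knave.

Verification:
- Rose (knave) says "Ivy is a knight" - this is FALSE (a lie) because Ivy is a knave.
- Ivy (knave) says "Rose and I are different types" - this is FALSE (a lie) because Ivy is a knave and Rose is a knave.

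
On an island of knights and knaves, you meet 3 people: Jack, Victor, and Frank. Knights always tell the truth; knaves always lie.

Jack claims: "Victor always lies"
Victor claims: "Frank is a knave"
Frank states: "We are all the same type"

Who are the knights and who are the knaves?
Jack is a knave.
Victor is a knight.
Frank is a knave.

Verification:
- Jack (knave) says "Victor always lies" - this is FALSE (a lie) because Victor is a knight.
- Victor (knight) says "Frank is a knave" - this is TRUE because Frank is a knave.
- Frank (knave) says "We are all the same type" - this is FALSE (a lie) because Victor is a knight and Jack and Frank are knaves.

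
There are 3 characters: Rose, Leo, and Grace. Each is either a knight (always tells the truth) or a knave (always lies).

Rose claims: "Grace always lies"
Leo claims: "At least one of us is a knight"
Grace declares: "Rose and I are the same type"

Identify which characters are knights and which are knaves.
Rose is a knight.
Leo is a knight.
Grace is a knave.

Verification:
- Rose (knight) says "Grace always lies" - this is TRUE because Grace is a knave.
- Leo (knight) says "At least one of us is a knight" - this is TRUE because Rose and Leo are knights.
- Grace (knave) says "Rose and I are the same type" - this is FALSE (a lie) because Grace is a knave and Rose is a knight.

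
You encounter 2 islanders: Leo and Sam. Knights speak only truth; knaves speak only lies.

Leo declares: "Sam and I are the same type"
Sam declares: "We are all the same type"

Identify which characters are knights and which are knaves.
Leo is a knight.
Sam is a knight.

Verification:
- Leo (knight) says "Sam and I are the same type" - this is TRUE because Leo is a knight and Sam is a knight.
- Sam (knight) says "We are all the same type" - this is TRUE because Leo and Sam are knights.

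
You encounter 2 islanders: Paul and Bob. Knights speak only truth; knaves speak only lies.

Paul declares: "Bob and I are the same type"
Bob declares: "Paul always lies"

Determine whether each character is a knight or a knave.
Paul is a knave.
Bob is a knight.

Verification:
- Paul (knave) says "Bob and I are the same type" - this is FALSE (a lie) because Paul is a knave and Bob is a knight.
- Bob (knight) says "Paul always lies" - this is TRUE because Paul is a knave.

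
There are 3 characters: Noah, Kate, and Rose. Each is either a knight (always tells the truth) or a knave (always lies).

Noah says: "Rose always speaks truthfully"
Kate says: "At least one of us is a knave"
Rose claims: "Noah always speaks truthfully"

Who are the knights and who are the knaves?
Noah is a knave.
Kate is a knight.
Rose is a knave.

Verification:
- Noah (knave) says "Rose always speaks truthfully" - this is FALSE (a lie) because Rose is a knave.
- Kate (knight) says "At least one of us is a knave" - this is TRUE because Noah and Rose are knaves.
- Rose (knave) says "Noah always speaks truthfully" - this is FALSE (a lie) because Noah is a knave.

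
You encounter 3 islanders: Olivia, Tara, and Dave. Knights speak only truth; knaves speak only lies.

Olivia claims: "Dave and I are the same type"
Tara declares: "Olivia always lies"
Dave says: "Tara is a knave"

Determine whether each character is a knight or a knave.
Olivia is a knight.
Tara is a knave.
Dave is a knight.

Verification:
- Olivia (knight) says "Dave and I are the same type" - this is TRUE because Olivia is a knight and Dave is a knight.
- Tara (knave) says "Olivia always lies" - this is FALSE (a lie) because Olivia is a knight.
- Dave (knight) says "Tara is a knave" - this is TRUE because Tara is a knave.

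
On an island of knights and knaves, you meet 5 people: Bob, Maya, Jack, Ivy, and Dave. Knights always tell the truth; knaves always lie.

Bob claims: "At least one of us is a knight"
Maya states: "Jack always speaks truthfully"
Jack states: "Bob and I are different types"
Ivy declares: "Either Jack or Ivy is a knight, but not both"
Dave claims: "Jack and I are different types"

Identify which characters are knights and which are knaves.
Bob is a knave.
Maya is a knave.
Jack is a knave.
Ivy is a knave.
Dave is a knave.

Verification:
- Bob (knave) says "At least one of us is a knight" - this is FALSE (a lie) because no one is a knight.
- Maya (knave) says "Jack always speaks truthfully" - this is FALSE (a lie) because Jack is a knave.
- Jack (knave) says "Bob and I are different types" - this is FALSE (a lie) because Jack is a knave and Bob is a knave.
- Ivy (knave) says "Either Jack or Ivy is a knight, but not both" - this is FALSE (a lie) because Jack is a knave and Ivy is a knave.
- Dave (knave) says "Jack and I are different types" - this is FALSE (a lie) because Dave is a knave and Jack is a knave.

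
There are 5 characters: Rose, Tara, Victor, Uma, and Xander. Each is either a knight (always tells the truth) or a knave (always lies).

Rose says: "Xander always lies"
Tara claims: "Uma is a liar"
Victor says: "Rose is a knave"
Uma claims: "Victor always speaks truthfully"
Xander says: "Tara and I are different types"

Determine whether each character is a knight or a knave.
Rose is a knave.
Tara is a knave.
Victor is a knight.
Uma is a knight.
Xander is a knight.

Verification:
- Rose (knave) says "Xander always lies" - this is FALSE (a lie) because Xander is a knight.
- Tara (knave) says "Uma is a liar" - this is FALSE (a lie) because Uma is a knight.
- Victor (knight) says "Rose is a knave" - this is TRUE because Rose is a knave.
- Uma (knight) says "Victor always speaks truthfully" - this is TRUE because Victor is a knight.
- Xander (knight) says "Tara and I are different types" - this is TRUE because Xander is a knight and Tara is a knave.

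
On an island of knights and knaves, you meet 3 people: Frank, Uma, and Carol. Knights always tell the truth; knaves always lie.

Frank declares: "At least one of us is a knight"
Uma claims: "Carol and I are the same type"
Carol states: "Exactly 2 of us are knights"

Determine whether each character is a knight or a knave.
Frank is a knight.
Uma is a knave.
Carol is a knight.

Verification:
- Frank (knight) says "At least one of us is a knight" - this is TRUE because Frank and Carol are knights.
- Uma (knave) says "Carol and I are the same type" - this is FALSE (a lie) because Uma is a knave and Carol is a knight.
- Carol (knight) says "Exactly 2 of us are knights" - this is TRUE because there are 2 knights.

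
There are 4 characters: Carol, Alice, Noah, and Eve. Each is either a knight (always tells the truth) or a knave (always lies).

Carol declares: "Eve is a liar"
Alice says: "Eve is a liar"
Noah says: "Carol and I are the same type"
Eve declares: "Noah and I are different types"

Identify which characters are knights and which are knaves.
Carol is a knight.
Alice is a knight.
Noah is a knave.
Eve is a knave.

Verification:
- Carol (knight) says "Eve is a liar" - this is TRUE because Eve is a knave.
- Alice (knight) says "Eve is a liar" - this is TRUE because Eve is a knave.
- Noah (knave) says "Carol and I are the same type" - this is FALSE (a lie) because Noah is a knave and Carol is a knight.
- Eve (knave) says "Noah and I are different types" - this is FALSE (a lie) because Eve is a knave and Noah is a knave.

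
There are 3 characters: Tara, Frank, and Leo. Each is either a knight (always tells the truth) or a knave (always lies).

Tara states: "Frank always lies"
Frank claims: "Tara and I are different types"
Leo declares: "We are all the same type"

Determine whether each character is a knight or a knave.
Tara is a knave.
Frank is a knight.
Leo is a knave.

Verification:
- Tara (knave) says "Frank always lies" - this is FALSE (a lie) because Frank is a knight.
- Frank (knight) says "Tara and I are different types" - this is TRUE because Frank is a knight and Tara is a knave.
- Leo (knave) says "We are all the same type" - this is FALSE (a lie) because Frank is a knight and Tara and Leo are knaves.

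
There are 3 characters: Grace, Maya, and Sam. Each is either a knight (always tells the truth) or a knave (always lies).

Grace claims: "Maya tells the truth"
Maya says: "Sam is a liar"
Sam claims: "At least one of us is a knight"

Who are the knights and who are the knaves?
Grace is a knave.
Maya is a knave.
Sam is a knight.

Verification:
- Grace (knave) says "Maya tells the truth" - this is FALSE (a lie) because Maya is a knave.
- Maya (knave) says "Sam is a liar" - this is FALSE (a lie) because Sam is a knight.
- Sam (knight) says "At least one of us is a knight" - this is TRUE because Sam is a knight.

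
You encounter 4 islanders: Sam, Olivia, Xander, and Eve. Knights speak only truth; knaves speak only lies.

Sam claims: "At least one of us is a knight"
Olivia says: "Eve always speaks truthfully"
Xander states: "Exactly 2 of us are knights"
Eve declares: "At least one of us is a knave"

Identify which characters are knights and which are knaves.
Sam is a knight.
Olivia is a knight.
Xander is a knave.
Eve is a knight.

Verification:
- Sam (knight) says "At least one of us is a knight" - this is TRUE because Sam, Olivia, and Eve are knights.
- Olivia (knight) says "Eve always speaks truthfully" - this is TRUE because Eve is a knight.
- Xander (knave) says "Exactly 2 of us are knights" - this is FALSE (a lie) because there are 3 knights.
- Eve (knight) says "At least one of us is a knave" - this is TRUE because Xander is a knave.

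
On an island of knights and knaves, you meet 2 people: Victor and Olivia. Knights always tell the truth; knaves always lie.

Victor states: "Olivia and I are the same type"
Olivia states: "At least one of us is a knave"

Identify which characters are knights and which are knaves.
Victor is a knave.
Olivia is a knight.

Verification:
- Victor (knave) says "Olivia and I are the same type" - this is FALSE (a lie) because Victor is a knave and Olivia is a knight.
- Olivia (knight) says "At least one of us is a knave" - this is TRUE because Victor is a knave.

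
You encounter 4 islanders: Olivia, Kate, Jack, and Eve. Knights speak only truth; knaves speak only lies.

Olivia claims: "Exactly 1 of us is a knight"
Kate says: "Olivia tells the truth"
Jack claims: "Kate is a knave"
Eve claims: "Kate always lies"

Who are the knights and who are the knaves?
Olivia is a knave.
Kate is a knave.
Jack is a knight.
Eve is a knight.

Verification:
- Olivia (knave) says "Exactly 1 of us is a knight" - this is FALSE (a lie) because there are 2 knights.
- Kate (knave) says "Olivia tells the truth" - this is FALSE (a lie) because Olivia is a knave.
- Jack (knight) says "Kate is a knave" - this is TRUE because Kate is a knave.
- Eve (knight) says "Kate always lies" - this is TRUE because Kate is a knave.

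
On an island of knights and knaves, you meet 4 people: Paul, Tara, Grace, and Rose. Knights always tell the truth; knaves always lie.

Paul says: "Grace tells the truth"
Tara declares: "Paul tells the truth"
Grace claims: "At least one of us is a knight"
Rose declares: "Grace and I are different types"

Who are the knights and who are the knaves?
Paul is a knave.
Tara is a knave.
Grace is a knave.
Rose is a knave.

Verification:
- Paul (knave) says "Grace tells the truth" - this is FALSE (a lie) because Grace is a knave.
- Tara (knave) says "Paul tells the truth" - this is FALSE (a lie) because Paul is a knave.
- Grace (knave) says "At least one of us is a knight" - this is FALSE (a lie) because no one is a knight.
- Rose (knave) says "Grace and I are different types" - this is FALSE (a lie) because Rose is a knave and Grace is a knave.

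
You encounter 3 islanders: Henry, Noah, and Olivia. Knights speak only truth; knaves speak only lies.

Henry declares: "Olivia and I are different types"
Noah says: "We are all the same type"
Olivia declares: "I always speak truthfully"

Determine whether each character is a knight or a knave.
Henry is a knight.
Noah is a knave.
Olivia is a knave.

Verification:
- Henry (knight) says "Olivia and I are different types" - this is TRUE because Henry is a knight and Olivia is a knave.
- Noah (knave) says "We are all the same type" - this is FALSE (a lie) because Henry is a knight and Noah and Olivia are knaves.
- Olivia (knave) says "I always speak truthfully" - this is FALSE (a lie) because Olivia is a knave.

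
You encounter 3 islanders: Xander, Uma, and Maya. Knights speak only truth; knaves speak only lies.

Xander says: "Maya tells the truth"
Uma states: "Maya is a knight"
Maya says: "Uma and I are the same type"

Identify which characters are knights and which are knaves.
Xander is a knight.
Uma is a knight.
Maya is a knight.

Verification:
- Xander (knight) says "Maya tells the truth" - this is TRUE because Maya is a knight.
- Uma (knight) says "Maya is a knight" - this is TRUE because Maya is a knight.
- Maya (knight) says "Uma and I are the same type" - this is TRUE because Maya is a knight and Uma is a knight.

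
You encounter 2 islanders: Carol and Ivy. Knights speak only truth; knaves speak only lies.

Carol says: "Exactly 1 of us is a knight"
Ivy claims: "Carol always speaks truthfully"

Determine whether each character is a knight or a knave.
Carol is a knave.
Ivy is a knave.

Verification:
- Carol (knave) says "Exactly 1 of us is a knight" - this is FALSE (a lie) because there are 0 knights.
- Ivy (knave) says "Carol always speaks truthfully" - this is FALSE (a lie) because Carol is a knave.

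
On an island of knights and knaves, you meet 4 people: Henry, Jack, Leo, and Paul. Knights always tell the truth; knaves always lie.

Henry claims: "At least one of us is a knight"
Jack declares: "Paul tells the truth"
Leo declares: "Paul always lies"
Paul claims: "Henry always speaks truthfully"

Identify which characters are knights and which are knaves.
Henry is a knight.
Jack is a knight.
Leo is a knave.
Paul is a knight.

Verification:
- Henry (knight) says "At least one of us is a knight" - this is TRUE because Henry, Jack, and Paul are knights.
- Jack (knight) says "Paul tells the truth" - this is TRUE because Paul is a knight.
- Leo (knave) says "Paul always lies" - this is FALSE (a lie) because Paul is a knight.
- Paul (knight) says "Henry always speaks truthfully" - this is TRUE because Henry is a knight.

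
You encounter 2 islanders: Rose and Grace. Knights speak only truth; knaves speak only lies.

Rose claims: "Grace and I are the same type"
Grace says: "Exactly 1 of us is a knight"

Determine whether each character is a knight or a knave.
Rose is a knave.
Grace is a knight.

Verification:
- Rose (knave) says "Grace and I are the same type" - this is FALSE (a lie) because Rose is a knave and Grace is a knight.
- Grace (knight) says "Exactly 1 of us is a knight" - this is TRUE because there are 1 knights.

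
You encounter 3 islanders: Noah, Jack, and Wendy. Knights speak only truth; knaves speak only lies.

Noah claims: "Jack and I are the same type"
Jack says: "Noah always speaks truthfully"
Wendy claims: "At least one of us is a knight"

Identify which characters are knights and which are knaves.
Noah is a knight.
Jack is a knight.
Wendy is a knight.

Verification:
- Noah (knight) says "Jack and I are the same type" - this is TRUE because Noah is a knight and Jack is a knight.
- Jack (knight) says "Noah always speaks truthfully" - this is TRUE because Noah is a knight.
- Wendy (knight) says "At least one of us is a knight" - this is TRUE because Noah, Jack, and Wendy are knights.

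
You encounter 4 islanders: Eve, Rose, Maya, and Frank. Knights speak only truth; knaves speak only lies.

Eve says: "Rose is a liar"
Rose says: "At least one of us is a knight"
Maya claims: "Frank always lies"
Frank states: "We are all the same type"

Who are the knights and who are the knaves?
Eve is a knave.
Rose is a knight.
Maya is a knight.
Frank is a knave.

Verification:
- Eve (knave) says "Rose is a liar" - this is FALSE (a lie) because Rose is a knight.
- Rose (knight) says "At least one of us is a knight" - this is TRUE because Rose and Maya are knights.
- Maya (knight) says "Frank always lies" - this is TRUE because Frank is a knave.
- Frank (knave) says "We are all the same type" - this is FALSE (a lie) because Rose and Maya are knights and Eve and Frank are knaves.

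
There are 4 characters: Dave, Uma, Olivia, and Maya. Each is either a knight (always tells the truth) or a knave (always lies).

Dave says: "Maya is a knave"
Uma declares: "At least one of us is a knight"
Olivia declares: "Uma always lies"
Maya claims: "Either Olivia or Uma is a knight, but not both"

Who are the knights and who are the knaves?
Dave is a knave.
Uma is a knight.
Olivia is a knave.
Maya is a knight.

Verification:
- Dave (knave) says "Maya is a knave" - this is FALSE (a lie) because Maya is a knight.
- Uma (knight) says "At least one of us is a knight" - this is TRUE because Uma and Maya are knights.
- Olivia (knave) says "Uma always lies" - this is FALSE (a lie) because Uma is a knight.
- Maya (knight) says "Either Olivia or Uma is a knight, but not both" - this is TRUE because Olivia is a knave and Uma is a knight.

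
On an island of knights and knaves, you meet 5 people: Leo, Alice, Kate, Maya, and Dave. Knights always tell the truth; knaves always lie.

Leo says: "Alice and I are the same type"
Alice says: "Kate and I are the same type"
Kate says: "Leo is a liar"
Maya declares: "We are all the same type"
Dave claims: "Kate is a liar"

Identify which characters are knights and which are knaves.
Leo is a knave.
Alice is a knight.
Kate is a knight.
Maya is a knave.
Dave is a knave.

Verification:
- Leo (knave) says "Alice and I are the same type" - this is FALSE (a lie) because Leo is a knave and Alice is a knight.
- Alice (knight) says "Kate and I are the same type" - this is TRUE because Alice is a knight and Kate is a knight.
- Kate (knight) says "Leo is a liar" - this is TRUE because Leo is a knave.
- Maya (knave) says "We are all the same type" - this is FALSE (a lie) because Alice and Kate are knights and Leo, Maya, and Dave are knaves.
- Dave (knave) says "Kate is a liar" - this is FALSE (a lie) because Kate is a knight.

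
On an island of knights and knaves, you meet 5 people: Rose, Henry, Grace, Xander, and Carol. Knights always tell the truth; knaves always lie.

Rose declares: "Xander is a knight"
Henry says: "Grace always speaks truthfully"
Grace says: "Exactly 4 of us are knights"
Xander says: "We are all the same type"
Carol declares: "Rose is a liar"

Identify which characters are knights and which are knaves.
Rose is a knave.
Henry is a knave.
Grace is a knave.
Xander is a knave.
Carol is a knight.

Verification:
- Rose (knave) says "Xander is a knight" - this is FALSE (a lie) because Xander is a knave.
- Henry (knave) says "Grace always speaks truthfully" - this is FALSE (a lie) because Grace is a knave.
- Grace (knave) says "Exactly 4 of us are knights" - this is FALSE (a lie) because there are 1 knights.
- Xander (knave) says "We are all the same type" - this is FALSE (a lie) because Carol is a knight and Rose, Henry, Grace, and Xander are knaves.
- Carol (knight) says "Rose is a liar" - this is TRUE because Rose is a knave.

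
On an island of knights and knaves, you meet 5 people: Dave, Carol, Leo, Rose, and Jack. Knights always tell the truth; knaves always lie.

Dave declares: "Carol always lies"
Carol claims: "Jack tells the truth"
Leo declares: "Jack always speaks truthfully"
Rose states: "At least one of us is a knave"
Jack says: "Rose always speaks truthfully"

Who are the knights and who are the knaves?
Dave is a knave.
Carol is a knight.
Leo is a knight.
Rose is a knight.
Jack is a knight.

Verification:
- Dave (knave) says "Carol always lies" - this is FALSE (a lie) because Carol is a knight.
- Carol (knight) says "Jack tells the truth" - this is TRUE because Jack is a knight.
- Leo (knight) says "Jack always speaks truthfully" - this is TRUE because Jack is a knight.
- Rose (knight) says "At least one of us is a knave" - this is TRUE because Dave is a knave.
- Jack (knight) says "Rose always speaks truthfully" - this is TRUE because Rose is a knight.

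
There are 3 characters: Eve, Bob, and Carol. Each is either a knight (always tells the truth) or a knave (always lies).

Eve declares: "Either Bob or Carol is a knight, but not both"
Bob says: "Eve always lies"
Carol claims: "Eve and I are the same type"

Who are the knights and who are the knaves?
Eve is a knight.
Bob is a knave.
Carol is a knight.

Verification:
- Eve (knight) says "Either Bob or Carol is a knight, but not both" - this is TRUE because Bob is a knave and Carol is a knight.
- Bob (knave) says "Eve always lies" - this is FALSE (a lie) because Eve is a knight.
- Carol (knight) says "Eve and I are the same type" - this is TRUE because Carol is a knight and Eve is a knight.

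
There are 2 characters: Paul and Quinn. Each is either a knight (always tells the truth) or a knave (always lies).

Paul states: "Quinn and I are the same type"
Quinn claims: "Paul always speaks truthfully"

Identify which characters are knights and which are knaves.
Paul is a knight.
Quinn is a knight.

Verification:
- Paul (knight) says "Quinn and I are the same type" - this is TRUE because Paul is a knight and Quinn is a knight.
- Quinn (knight) says "Paul always speaks truthfully" - this is TRUE because Paul is a knight.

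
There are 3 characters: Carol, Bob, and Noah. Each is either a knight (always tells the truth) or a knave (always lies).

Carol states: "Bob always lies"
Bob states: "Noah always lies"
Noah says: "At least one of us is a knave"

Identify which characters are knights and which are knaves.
Carol is a knight.
Bob is a knave.
Noah is a knight.

Verification:
- Carol (knight) says "Bob always lies" - this is TRUE because Bob is a knave.
- Bob (knave) says "Noah always lies" - this is FALSE (a lie) because Noah is a knight.
- Noah (knight) says "At least one of us is a knave" - this is TRUE because Bob is a knave.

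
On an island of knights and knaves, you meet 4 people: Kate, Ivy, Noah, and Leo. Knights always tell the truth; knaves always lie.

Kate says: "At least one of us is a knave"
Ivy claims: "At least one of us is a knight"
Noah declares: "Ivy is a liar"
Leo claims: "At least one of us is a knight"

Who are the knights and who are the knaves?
Kate is a knight.
Ivy is a knight.
Noah is a knave.
Leo is a knight.

Verification:
- Kate (knight) says "At least one of us is a knave" - this is TRUE because Noah is a knave.
- Ivy (knight) says "At least one of us is a knight" - this is TRUE because Kate, Ivy, and Leo are knights.
- Noah (knave) says "Ivy is a liar" - this is FALSE (a lie) because Ivy is a knight.
- Leo (knight) says "At least one of us is a knight" - this is TRUE because Kate, Ivy, and Leo are knights.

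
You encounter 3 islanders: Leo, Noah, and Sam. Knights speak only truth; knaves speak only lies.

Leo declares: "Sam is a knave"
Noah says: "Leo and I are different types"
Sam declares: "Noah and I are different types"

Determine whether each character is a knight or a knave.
Leo is a knave.
Noah is a knave.
Sam is a knight.

Verification:
- Leo (knave) says "Sam is a knave" - this is FALSE (a lie) because Sam is a knight.
- Noah (knave) says "Leo and I are different types" - this is FALSE (a lie) because Noah is a knave and Leo is a knave.
- Sam (knight) says "Noah and I are different types" - this is TRUE because Sam is a knight and Noah is a knave.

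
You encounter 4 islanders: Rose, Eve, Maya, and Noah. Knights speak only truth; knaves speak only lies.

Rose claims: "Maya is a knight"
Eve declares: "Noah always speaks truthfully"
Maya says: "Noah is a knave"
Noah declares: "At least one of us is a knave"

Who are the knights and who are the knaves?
Rose is a knave.
Eve is a knight.
Maya is a knave.
Noah is a knight.

Verification:
- Rose (knave) says "Maya is a knight" - this is FALSE (a lie) because Maya is a knave.
- Eve (knight) says "Noah always speaks truthfully" - this is TRUE because Noah is a knight.
- Maya (knave) says "Noah is a knave" - this is FALSE (a lie) because Noah is a knight.
- Noah (knight) says "At least one of us is a knave" - this is TRUE because Rose and Maya are knaves.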